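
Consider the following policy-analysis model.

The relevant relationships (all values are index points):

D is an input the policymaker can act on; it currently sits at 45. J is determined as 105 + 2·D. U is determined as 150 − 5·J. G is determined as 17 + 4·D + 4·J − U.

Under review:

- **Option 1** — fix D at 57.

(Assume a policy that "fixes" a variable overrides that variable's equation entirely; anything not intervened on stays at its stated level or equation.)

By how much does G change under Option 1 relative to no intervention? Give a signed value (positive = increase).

Baseline:
  D = 45
  J = 105 + 2·45 = 195
  U = 150 − 5·195 = -825
  G = 17 + 4·45 + 4·195 − (-825) = 1802
Option 1 (D := 57):
  D = 57
  J = 105 + 2·57 = 219
  U = 150 − 5·219 = -945
  G = 17 + 4·57 + 4·219 − (-945) = 2066
Change in G: 2066 − 1802 = 264

264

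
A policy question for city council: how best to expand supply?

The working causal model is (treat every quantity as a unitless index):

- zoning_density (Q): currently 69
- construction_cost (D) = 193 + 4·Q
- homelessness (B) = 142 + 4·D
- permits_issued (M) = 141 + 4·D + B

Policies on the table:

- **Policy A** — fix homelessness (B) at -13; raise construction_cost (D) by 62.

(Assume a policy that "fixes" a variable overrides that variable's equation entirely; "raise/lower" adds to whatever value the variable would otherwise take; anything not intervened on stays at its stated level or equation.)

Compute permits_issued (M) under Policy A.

Policy A (B := -13, D + 62):
  Q = 69
  D = 193 + 4·69 (+62 from intervention) = 531
  B = -13
  M = 141 + 4·531 + (-13) = 2252

2252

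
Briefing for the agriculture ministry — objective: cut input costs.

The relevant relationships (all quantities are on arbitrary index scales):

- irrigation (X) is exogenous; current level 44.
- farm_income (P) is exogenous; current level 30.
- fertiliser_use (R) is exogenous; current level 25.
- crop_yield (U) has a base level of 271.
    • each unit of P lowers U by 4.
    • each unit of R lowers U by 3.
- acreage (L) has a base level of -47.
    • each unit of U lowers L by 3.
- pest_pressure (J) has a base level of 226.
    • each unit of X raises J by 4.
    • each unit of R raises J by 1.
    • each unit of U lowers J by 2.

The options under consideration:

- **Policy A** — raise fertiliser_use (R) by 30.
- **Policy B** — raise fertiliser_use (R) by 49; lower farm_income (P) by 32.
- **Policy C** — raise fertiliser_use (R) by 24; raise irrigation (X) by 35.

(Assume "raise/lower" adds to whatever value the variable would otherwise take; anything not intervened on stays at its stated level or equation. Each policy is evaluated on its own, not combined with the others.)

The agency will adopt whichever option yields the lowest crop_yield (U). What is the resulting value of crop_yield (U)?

-14

Policy A (R + 30):
  P = 30
  R = 25 + 30 = 55
  U = 271 − 4·30 − 3·55 = -14
Policy B (R + 49, P − 32):
  P = 30 − 32 = -2
  R = 25 + 49 = 74
  U = 271 − 4·(-2) − 3·74 = 57
Policy C (R + 24, X + 35):
  P = 30
  R = 25 + 24 = 49
  U = 271 − 4·30 − 3·49 = 4
Comparing — Policy A: U=-14, Policy B: U=57, Policy C: U=4. Lowest is -14 (Policy A).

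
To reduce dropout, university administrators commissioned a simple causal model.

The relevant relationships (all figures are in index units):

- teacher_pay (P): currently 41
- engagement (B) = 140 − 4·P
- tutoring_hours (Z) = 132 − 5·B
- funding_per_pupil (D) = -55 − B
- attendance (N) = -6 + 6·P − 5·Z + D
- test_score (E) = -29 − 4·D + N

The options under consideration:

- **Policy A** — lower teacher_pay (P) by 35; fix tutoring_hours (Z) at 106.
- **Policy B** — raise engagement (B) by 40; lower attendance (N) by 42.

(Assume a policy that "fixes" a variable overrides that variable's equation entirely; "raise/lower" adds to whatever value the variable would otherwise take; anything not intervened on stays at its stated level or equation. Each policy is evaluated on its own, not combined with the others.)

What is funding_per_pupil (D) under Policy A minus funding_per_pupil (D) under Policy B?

-100

Policy A (P − 35, Z := 106):
  P = 41 − 35 = 6
  B = 140 − 4·6 = 116
  D = -55 − 116 = -171
Policy B (B + 40, N − 42):
  P = 41
  B = 140 − 4·41 (+40 from intervention) = 16
  D = -55 − 16 = -71
D: -171 − (-71) = -100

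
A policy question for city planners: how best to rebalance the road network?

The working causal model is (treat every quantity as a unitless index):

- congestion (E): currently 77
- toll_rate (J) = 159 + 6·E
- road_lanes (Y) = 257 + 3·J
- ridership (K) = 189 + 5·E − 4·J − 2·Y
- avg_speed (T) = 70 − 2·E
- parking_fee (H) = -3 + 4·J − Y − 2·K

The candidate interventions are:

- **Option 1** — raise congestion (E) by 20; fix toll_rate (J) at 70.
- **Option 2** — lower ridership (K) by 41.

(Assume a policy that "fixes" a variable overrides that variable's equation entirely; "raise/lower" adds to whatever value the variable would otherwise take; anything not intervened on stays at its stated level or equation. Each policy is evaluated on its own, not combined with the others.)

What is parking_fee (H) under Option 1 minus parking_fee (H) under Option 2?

-11853

Option 1 (E + 20, J := 70):
  E = 77 + 20 = 97
  J = 70
  Y = 257 + 3·70 = 467
  K = 189 + 5·97 − 4·70 − 2·467 = -540
  H = -3 + 4·70 − 467 − 2·(-540) = 890
Option 2 (K − 41):
  E = 77
  J = 159 + 6·77 = 621
  Y = 257 + 3·621 = 2120
  K = 189 + 5·77 − 4·621 − 2·2120 (−41 from intervention) = -6191
  H = -3 + 4·621 − 2120 − 2·(-6191) = 12743
H: 890 − 12743 = -11853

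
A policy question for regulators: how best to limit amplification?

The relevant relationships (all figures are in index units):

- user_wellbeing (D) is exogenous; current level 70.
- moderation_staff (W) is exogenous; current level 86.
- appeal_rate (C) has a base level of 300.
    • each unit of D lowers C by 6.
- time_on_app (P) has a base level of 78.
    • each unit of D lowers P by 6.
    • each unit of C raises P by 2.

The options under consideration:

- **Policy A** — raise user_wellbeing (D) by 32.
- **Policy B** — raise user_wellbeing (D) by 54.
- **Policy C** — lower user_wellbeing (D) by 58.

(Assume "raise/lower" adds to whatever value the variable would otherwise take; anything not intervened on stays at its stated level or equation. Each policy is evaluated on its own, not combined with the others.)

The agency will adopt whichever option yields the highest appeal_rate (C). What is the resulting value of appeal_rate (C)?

Policy A (D + 32):
  D = 70 + 32 = 102
  C = 300 − 6·102 = -312
Policy B (D + 54):
  D = 70 + 54 = 124
  C = 300 − 6·124 = -444
Policy C (D − 58):
  D = 70 − 58 = 12
  C = 300 − 6·12 = 228
Comparing — Policy A: C=-312, Policy B: C=-444, Policy C: C=228. Highest is 228 (Policy C).

228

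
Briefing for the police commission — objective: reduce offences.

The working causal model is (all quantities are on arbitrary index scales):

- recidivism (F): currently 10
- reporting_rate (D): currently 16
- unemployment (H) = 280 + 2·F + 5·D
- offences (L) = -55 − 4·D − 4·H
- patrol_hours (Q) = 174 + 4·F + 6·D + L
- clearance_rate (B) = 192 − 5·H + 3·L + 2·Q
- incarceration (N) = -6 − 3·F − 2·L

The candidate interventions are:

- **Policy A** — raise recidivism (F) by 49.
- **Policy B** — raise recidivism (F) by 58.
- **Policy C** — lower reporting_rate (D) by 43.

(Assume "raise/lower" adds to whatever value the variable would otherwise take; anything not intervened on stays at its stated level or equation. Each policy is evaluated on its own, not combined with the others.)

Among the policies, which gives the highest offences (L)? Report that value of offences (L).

Policy A (F + 49):
  F = 10 + 49 = 59
  D = 16
  H = 280 + 2·59 + 5·16 = 478
  L = -55 − 4·16 − 4·478 = -2031
Policy B (F + 58):
  F = 10 + 58 = 68
  D = 16
  H = 280 + 2·68 + 5·16 = 496
  L = -55 − 4·16 − 4·496 = -2103
Policy C (D − 43):
  F = 10
  D = 16 − 43 = -27
  H = 280 + 2·10 + 5·(-27) = 165
  L = -55 − 4·(-27) − 4·165 = -607
Comparing — Policy A: L=-2031, Policy B: L=-2103, Policy C: L=-607. Highest is -607 (Policy C).

-607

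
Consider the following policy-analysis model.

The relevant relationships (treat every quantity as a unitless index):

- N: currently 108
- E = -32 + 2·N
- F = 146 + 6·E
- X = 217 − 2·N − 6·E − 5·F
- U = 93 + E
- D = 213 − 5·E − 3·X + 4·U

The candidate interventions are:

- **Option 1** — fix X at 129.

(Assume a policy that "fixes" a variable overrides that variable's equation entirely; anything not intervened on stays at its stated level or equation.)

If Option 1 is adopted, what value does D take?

Option 1 (X := 129):
  N = 108
  E = -32 + 2·108 = 184
  F = 146 + 6·184 = 1250
  X = 129
  U = 93 + 184 = 277
  D = 213 − 5·184 − 3·129 + 4·277 = 14

14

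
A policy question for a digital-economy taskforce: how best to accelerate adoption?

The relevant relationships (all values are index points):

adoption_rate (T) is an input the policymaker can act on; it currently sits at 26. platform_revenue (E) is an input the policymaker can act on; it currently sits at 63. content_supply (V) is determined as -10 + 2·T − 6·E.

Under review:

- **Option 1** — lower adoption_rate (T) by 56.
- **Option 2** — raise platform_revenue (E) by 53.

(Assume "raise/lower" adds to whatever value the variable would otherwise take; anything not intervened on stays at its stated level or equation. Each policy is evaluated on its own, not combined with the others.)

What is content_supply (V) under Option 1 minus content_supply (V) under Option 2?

206

Option 1 (T − 56):
  T = 26 − 56 = -30
  E = 63
  V = -10 + 2·(-30) − 6·63 = -448
Option 2 (E + 53):
  T = 26
  E = 63 + 53 = 116
  V = -10 + 2·26 − 6·116 = -654
V: -448 − (-654) = 206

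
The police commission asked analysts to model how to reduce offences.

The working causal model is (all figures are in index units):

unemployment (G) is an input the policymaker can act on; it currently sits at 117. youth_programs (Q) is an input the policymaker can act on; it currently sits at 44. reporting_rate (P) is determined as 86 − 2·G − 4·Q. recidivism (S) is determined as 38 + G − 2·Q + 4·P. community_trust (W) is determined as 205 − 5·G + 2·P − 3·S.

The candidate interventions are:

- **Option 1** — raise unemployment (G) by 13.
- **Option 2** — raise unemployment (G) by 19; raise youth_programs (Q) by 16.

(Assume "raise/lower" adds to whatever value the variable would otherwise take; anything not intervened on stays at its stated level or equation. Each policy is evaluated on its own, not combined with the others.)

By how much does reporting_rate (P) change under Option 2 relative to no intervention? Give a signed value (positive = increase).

-102

Baseline:
  G = 117
  Q = 44
  P = 86 − 2·117 − 4·44 = -324
Option 2 (G + 19, Q + 16):
  G = 117 + 19 = 136
  Q = 44 + 16 = 60
  P = 86 − 2·136 − 4·60 = -426
Change in P: -426 − (-324) = -102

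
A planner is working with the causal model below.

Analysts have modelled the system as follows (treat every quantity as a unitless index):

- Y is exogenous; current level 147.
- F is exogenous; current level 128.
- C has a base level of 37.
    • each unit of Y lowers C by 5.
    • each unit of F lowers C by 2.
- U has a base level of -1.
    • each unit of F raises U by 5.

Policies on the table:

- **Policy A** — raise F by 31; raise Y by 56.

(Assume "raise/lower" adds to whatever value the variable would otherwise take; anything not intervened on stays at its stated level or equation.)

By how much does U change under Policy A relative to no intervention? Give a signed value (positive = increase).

Baseline:
  F = 128
  U = -1 + 5·128 = 639
Policy A (F + 31, Y + 56):
  F = 128 + 31 = 159
  U = -1 + 5·159 = 794
Change in U: 794 − 639 = 155

155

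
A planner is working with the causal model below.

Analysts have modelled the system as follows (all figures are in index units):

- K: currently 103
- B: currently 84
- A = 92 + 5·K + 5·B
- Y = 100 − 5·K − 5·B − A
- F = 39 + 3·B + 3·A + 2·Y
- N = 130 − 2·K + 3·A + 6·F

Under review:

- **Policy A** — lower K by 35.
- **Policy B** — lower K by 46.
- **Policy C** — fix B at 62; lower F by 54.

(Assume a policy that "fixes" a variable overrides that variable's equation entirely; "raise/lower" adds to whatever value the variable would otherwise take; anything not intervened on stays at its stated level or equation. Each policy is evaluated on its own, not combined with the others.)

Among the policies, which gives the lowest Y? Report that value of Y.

-1642

Policy A (K − 35):
  K = 103 − 35 = 68
  B = 84
  A = 92 + 5·68 + 5·84 = 852
  Y = 100 − 5·68 − 5·84 − 852 = -1512
Policy B (K − 46):
  K = 103 − 46 = 57
  B = 84
  A = 92 + 5·57 + 5·84 = 797
  Y = 100 − 5·57 − 5·84 − 797 = -1402
Policy C (B := 62, F − 54):
  K = 103
  B = 62
  A = 92 + 5·103 + 5·62 = 917
  Y = 100 − 5·103 − 5·62 − 917 = -1642
Comparing — Policy A: Y=-1512, Policy B: Y=-1402, Policy C: Y=-1642. Lowest is -1642 (Policy C).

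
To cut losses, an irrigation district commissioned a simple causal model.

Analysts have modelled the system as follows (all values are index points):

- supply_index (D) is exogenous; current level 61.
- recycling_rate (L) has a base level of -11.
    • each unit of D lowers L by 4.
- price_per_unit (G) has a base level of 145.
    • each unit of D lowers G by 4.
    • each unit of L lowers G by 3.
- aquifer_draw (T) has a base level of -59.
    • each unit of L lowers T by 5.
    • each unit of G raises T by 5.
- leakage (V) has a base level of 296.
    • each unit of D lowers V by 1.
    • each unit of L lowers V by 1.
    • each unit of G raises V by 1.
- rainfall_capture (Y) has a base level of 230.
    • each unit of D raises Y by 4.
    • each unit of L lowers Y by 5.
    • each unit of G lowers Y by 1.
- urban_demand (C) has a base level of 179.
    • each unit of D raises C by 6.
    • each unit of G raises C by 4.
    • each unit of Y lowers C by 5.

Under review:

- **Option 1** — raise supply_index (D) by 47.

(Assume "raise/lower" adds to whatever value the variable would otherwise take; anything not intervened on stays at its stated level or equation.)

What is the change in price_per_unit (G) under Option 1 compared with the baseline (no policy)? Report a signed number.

376

Baseline:
  D = 61
  L = -11 − 4·61 = -255
  G = 145 − 4·61 − 3·(-255) = 666
Option 1 (D + 47):
  D = 61 + 47 = 108
  L = -11 − 4·108 = -443
  G = 145 − 4·108 − 3·(-443) = 1042
Change in G: 1042 − 666 = 376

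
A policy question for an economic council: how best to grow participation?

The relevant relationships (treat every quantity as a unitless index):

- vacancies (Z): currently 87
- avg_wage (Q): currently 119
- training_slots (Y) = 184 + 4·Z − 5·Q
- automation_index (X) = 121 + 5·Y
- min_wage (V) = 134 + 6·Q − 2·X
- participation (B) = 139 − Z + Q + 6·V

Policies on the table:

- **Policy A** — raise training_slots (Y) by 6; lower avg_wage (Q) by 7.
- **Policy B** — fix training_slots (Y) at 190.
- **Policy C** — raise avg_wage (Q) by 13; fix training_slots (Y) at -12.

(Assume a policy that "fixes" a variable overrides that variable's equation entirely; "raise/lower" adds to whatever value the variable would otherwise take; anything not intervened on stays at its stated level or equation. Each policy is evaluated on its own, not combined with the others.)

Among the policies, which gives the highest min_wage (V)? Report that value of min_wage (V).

804

Policy A (Y + 6, Q − 7):
  Z = 87
  Q = 119 − 7 = 112
  Y = 184 + 4·87 − 5·112 (+6 from intervention) = -22
  X = 121 + 5·(-22) = 11
  V = 134 + 6·112 − 2·11 = 784
Policy B (Y := 190):
  Z = 87
  Q = 119
  Y = 190
  X = 121 + 5·190 = 1071
  V = 134 + 6·119 − 2·1071 = -1294
Policy C (Q + 13, Y := -12):
  Z = 87
  Q = 119 + 13 = 132
  Y = -12
  X = 121 + 5·(-12) = 61
  V = 134 + 6·132 − 2·61 = 804
Comparing — Policy A: V=784, Policy B: V=-1294, Policy C: V=804. Highest is 804 (Policy C).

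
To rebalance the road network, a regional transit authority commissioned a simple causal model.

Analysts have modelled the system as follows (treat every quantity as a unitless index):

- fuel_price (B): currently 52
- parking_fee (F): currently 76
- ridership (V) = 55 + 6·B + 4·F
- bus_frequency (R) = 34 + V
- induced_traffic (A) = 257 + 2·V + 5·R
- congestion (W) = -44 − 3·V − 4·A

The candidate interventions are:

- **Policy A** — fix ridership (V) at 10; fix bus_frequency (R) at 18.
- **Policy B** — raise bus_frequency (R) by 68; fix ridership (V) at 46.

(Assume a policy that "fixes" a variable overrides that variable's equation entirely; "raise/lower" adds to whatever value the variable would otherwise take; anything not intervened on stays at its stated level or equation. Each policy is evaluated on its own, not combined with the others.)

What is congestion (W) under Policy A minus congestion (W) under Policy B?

2996

Policy A (V := 10, R := 18):
  B = 52
  F = 76
  V = 10
  R = 18
  A = 257 + 2·10 + 5·18 = 367
  W = -44 − 3·10 − 4·367 = -1542
Policy B (R + 68, V := 46):
  B = 52
  F = 76
  V = 46
  R = 34 + 46 (+68 from intervention) = 148
  A = 257 + 2·46 + 5·148 = 1089
  W = -44 − 3·46 − 4·1089 = -4538
W: -1542 − (-4538) = 2996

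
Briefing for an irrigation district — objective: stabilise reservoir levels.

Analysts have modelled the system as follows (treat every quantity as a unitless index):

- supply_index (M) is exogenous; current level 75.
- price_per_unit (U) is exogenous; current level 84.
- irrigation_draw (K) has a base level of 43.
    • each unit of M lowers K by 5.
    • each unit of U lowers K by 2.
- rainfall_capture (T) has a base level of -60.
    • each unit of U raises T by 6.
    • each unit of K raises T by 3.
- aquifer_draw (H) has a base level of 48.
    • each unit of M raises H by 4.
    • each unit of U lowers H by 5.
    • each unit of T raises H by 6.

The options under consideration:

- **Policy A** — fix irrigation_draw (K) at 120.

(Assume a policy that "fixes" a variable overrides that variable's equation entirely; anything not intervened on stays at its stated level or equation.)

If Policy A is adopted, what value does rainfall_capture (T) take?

804

Policy A (K := 120):
  M = 75
  U = 84
  K = 120
  T = -60 + 6·84 + 3·120 = 804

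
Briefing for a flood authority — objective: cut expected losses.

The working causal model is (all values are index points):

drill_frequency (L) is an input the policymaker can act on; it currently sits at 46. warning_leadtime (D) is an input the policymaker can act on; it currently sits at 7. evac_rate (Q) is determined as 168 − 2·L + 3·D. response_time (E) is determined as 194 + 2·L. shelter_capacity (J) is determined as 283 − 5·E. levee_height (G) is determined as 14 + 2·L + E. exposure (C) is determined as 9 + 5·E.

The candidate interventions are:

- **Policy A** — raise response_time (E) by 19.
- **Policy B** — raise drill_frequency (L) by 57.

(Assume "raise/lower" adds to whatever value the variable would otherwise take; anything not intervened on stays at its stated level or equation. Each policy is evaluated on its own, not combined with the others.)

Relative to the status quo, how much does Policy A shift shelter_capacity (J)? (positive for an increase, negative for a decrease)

-95

Baseline:
  L = 46
  E = 194 + 2·46 = 286
  J = 283 − 5·286 = -1147
Policy A (E + 19):
  L = 46
  E = 194 + 2·46 (+19 from intervention) = 305
  J = 283 − 5·305 = -1242
Change in J: -1242 − (-1147) = -95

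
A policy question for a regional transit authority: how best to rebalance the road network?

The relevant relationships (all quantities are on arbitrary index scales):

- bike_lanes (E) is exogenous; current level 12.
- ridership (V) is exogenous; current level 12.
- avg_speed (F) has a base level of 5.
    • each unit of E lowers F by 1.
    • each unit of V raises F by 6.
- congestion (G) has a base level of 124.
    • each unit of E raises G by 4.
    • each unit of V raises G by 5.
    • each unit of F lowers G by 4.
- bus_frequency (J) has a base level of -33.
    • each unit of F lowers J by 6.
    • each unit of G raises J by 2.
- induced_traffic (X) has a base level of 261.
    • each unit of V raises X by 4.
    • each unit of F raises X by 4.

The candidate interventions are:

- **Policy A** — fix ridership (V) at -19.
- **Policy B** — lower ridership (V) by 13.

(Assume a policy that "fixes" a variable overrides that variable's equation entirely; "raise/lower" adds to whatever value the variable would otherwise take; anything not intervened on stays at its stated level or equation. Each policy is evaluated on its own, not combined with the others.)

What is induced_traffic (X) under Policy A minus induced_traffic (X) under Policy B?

-504

Policy A (V := -19):
  E = 12
  V = -19
  F = 5 − 12 + 6·(-19) = -121
  X = 261 + 4·(-19) + 4·(-121) = -299
Policy B (V − 13):
  E = 12
  V = 12 − 13 = -1
  F = 5 − 12 + 6·(-1) = -13
  X = 261 + 4·(-1) + 4·(-13) = 205
X: -299 − 205 = -504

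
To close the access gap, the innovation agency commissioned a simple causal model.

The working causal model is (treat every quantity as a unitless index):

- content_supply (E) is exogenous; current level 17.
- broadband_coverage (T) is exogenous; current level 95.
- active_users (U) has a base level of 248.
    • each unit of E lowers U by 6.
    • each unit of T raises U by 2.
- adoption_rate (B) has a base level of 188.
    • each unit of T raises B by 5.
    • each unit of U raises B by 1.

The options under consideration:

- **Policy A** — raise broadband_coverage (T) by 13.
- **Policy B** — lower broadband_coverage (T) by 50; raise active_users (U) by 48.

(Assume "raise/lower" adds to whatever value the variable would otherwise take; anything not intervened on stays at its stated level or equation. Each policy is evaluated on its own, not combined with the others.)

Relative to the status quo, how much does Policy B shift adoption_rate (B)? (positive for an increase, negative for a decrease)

-302

Baseline:
  E = 17
  T = 95
  U = 248 − 6·17 + 2·95 = 336
  B = 188 + 5·95 + 336 = 999
Policy B (T − 50, U + 48):
  E = 17
  T = 95 − 50 = 45
  U = 248 − 6·17 + 2·45 (+48 from intervention) = 284
  B = 188 + 5·45 + 284 = 697
Change in B: 697 − 999 = -302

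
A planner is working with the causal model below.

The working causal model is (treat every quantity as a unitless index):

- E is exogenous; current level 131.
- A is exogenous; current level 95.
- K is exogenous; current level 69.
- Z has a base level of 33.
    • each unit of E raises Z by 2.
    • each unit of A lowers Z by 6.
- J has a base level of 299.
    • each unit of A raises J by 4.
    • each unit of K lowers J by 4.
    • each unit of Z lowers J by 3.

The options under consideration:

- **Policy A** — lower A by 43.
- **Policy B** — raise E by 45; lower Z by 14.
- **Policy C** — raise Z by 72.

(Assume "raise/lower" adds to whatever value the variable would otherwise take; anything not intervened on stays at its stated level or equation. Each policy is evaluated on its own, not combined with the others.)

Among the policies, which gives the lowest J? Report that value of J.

Policy A (A − 43):
  E = 131
  A = 95 − 43 = 52
  K = 69
  Z = 33 + 2·131 − 6·52 = -17
  J = 299 + 4·52 − 4·69 − 3·(-17) = 282
Policy B (E + 45, Z − 14):
  E = 131 + 45 = 176
  A = 95
  K = 69
  Z = 33 + 2·176 − 6·95 (−14 from intervention) = -199
  J = 299 + 4·95 − 4·69 − 3·(-199) = 1000
Policy C (Z + 72):
  E = 131
  A = 95
  K = 69
  Z = 33 + 2·131 − 6·95 (+72 from intervention) = -203
  J = 299 + 4·95 − 4·69 − 3·(-203) = 1012
Comparing — Policy A: J=282, Policy B: J=1000, Policy C: J=1012. Lowest is 282 (Policy A).

282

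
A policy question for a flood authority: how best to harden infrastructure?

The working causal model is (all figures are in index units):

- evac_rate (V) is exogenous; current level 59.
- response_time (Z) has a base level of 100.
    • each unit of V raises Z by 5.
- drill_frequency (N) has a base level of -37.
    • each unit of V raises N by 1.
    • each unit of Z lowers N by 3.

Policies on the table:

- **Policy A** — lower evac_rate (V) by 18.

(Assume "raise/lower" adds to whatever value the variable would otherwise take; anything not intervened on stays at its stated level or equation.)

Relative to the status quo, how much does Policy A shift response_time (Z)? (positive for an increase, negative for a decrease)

-90

Baseline:
  V = 59
  Z = 100 + 5·59 = 395
Policy A (V − 18):
  V = 59 − 18 = 41
  Z = 100 + 5·41 = 305
Change in Z: 305 − 395 = -90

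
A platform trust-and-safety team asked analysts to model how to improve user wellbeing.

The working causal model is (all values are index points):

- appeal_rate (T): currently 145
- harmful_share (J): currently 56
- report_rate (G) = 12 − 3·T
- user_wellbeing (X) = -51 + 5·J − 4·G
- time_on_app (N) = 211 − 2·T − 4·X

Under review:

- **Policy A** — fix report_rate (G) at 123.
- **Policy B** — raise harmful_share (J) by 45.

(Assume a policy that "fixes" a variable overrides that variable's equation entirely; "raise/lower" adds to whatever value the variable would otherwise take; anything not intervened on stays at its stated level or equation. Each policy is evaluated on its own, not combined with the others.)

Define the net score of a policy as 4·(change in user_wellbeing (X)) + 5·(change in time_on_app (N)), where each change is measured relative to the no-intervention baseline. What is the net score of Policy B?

-3600

Baseline:
  T = 145
  J = 56
  G = 12 − 3·145 = -423
  X = -51 + 5·56 − 4·(-423) = 1921
  N = 211 − 2·145 − 4·1921 = -7763
Policy B (J + 45):
  T = 145
  J = 56 + 45 = 101
  G = 12 − 3·145 = -423
  X = -51 + 5·101 − 4·(-423) = 2146
  N = 211 − 2·145 − 4·2146 = -8663
ΔX = 2146 − 1921 = 225; ΔN = -8663 − (-7763) = -900
Score = 4·225 + 5·(-900) = -3600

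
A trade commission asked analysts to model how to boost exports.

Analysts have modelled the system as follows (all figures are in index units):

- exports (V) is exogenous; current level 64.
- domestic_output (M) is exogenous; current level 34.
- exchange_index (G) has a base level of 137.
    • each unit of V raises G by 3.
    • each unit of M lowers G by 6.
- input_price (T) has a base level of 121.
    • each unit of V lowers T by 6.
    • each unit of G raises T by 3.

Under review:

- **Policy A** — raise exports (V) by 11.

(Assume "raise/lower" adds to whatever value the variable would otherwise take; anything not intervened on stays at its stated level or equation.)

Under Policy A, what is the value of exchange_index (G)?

158

Policy A (V + 11):
  V = 64 + 11 = 75
  M = 34
  G = 137 + 3·75 − 6·34 = 158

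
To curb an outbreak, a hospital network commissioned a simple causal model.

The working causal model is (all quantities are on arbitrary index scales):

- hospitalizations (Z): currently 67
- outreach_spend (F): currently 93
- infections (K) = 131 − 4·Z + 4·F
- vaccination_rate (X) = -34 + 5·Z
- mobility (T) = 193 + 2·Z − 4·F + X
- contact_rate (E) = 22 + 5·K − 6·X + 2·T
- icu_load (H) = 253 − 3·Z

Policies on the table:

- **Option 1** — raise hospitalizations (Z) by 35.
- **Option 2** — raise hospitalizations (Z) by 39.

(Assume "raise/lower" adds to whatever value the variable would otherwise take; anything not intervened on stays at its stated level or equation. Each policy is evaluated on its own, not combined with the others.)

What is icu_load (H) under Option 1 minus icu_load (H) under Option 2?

12

Option 1 (Z + 35):
  Z = 67 + 35 = 102
  H = 253 − 3·102 = -53
Option 2 (Z + 39):
  Z = 67 + 39 = 106
  H = 253 − 3·106 = -65
H: -53 − (-65) = 12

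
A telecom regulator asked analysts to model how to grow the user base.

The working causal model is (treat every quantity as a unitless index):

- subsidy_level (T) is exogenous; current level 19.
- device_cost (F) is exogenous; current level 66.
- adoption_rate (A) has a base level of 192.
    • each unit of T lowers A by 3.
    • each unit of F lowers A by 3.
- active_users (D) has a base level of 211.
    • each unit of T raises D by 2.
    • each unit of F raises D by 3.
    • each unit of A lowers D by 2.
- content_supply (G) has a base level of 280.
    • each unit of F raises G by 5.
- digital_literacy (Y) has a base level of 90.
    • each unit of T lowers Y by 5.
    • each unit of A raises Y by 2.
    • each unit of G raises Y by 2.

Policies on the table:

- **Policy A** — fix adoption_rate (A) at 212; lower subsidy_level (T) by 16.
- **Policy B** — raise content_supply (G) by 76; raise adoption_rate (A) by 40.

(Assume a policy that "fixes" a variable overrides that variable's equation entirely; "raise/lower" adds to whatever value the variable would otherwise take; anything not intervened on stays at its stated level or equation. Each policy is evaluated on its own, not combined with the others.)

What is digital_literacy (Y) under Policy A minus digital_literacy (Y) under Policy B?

398

Policy A (A := 212, T − 16):
  T = 19 − 16 = 3
  F = 66
  A = 212
  G = 280 + 5·66 = 610
  Y = 90 − 5·3 + 2·212 + 2·610 = 1719
Policy B (G + 76, A + 40):
  T = 19
  F = 66
  A = 192 − 3·19 − 3·66 (+40 from intervention) = -23
  G = 280 + 5·66 (+76 from intervention) = 686
  Y = 90 − 5·19 + 2·(-23) + 2·686 = 1321
Y: 1719 − 1321 = 398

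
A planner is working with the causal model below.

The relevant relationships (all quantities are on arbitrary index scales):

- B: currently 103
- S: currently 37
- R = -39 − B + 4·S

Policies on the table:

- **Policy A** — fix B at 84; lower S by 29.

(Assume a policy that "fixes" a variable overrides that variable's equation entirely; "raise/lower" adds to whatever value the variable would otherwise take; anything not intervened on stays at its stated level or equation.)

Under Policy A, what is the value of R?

-91

Policy A (B := 84, S − 29):
  B = 84
  S = 37 − 29 = 8
  R = -39 − 84 + 4·8 = -91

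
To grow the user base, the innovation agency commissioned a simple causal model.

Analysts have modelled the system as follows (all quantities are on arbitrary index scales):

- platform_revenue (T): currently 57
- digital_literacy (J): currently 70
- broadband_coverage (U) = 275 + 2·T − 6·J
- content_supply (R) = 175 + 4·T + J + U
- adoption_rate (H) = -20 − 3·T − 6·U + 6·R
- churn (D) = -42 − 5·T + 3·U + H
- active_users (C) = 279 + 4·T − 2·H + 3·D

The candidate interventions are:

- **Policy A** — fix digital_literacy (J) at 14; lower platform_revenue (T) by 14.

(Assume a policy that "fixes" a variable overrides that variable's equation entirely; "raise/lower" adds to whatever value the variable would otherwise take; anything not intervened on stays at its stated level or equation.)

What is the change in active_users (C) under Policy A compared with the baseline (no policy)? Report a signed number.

2296

Baseline:
  T = 57
  J = 70
  U = 275 + 2·57 − 6·70 = -31
  R = 175 + 4·57 + 70 + (-31) = 442
  H = -20 − 3·57 − 6·(-31) + 6·442 = 2647
  D = -42 − 5·57 + 3·(-31) + 2647 = 2227
  C = 279 + 4·57 − 2·2647 + 3·2227 = 1894
Policy A (J := 14, T − 14):
  T = 57 − 14 = 43
  J = 14
  U = 275 + 2·43 − 6·14 = 277
  R = 175 + 4·43 + 14 + 277 = 638
  H = -20 − 3·43 − 6·277 + 6·638 = 2017
  D = -42 − 5·43 + 3·277 + 2017 = 2591
  C = 279 + 4·43 − 2·2017 + 3·2591 = 4190
Change in C: 4190 − 1894 = 2296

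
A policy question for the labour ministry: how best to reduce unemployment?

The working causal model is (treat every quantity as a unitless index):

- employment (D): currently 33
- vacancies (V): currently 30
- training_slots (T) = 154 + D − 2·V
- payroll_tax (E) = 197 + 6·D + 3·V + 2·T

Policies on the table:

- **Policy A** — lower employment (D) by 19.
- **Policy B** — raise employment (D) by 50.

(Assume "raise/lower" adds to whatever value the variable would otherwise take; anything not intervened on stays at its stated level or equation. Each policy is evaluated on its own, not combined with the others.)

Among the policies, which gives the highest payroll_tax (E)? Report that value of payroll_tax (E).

1139

Policy A (D − 19):
  D = 33 − 19 = 14
  V = 30
  T = 154 + 14 − 2·30 = 108
  E = 197 + 6·14 + 3·30 + 2·108 = 587
Policy B (D + 50):
  D = 33 + 50 = 83
  V = 30
  T = 154 + 83 − 2·30 = 177
  E = 197 + 6·83 + 3·30 + 2·177 = 1139
Comparing — Policy A: E=587, Policy B: E=1139. Highest is 1139 (Policy B).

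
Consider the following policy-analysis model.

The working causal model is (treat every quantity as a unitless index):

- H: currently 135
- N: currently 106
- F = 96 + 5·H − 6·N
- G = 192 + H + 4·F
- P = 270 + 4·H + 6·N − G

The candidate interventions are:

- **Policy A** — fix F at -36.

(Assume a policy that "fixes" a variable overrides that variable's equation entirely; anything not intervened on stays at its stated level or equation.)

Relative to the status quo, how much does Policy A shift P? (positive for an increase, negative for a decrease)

Baseline:
  H = 135
  N = 106
  F = 96 + 5·135 − 6·106 = 135
  G = 192 + 135 + 4·135 = 867
  P = 270 + 4·135 + 6·106 − 867 = 579
Policy A (F := -36):
  H = 135
  N = 106
  F = -36
  G = 192 + 135 + 4·(-36) = 183
  P = 270 + 4·135 + 6·106 − 183 = 1263
Change in P: 1263 − 579 = 684

684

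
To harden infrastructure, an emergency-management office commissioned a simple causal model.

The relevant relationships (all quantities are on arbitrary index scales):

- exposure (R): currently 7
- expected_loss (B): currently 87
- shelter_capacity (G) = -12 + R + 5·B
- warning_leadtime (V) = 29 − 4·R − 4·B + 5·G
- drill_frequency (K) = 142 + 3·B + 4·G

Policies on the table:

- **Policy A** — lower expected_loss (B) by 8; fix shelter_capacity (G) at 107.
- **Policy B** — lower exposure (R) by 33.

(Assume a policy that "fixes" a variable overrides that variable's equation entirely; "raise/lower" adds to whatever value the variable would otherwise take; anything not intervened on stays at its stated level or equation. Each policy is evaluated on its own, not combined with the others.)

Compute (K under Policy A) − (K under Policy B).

Policy A (B − 8, G := 107):
  R = 7
  B = 87 − 8 = 79
  G = 107
  K = 142 + 3·79 + 4·107 = 807
Policy B (R − 33):
  R = 7 − 33 = -26
  B = 87
  G = -12 + (-26) + 5·87 = 397
  K = 142 + 3·87 + 4·397 = 1991
K: 807 − 1991 = -1184

-1184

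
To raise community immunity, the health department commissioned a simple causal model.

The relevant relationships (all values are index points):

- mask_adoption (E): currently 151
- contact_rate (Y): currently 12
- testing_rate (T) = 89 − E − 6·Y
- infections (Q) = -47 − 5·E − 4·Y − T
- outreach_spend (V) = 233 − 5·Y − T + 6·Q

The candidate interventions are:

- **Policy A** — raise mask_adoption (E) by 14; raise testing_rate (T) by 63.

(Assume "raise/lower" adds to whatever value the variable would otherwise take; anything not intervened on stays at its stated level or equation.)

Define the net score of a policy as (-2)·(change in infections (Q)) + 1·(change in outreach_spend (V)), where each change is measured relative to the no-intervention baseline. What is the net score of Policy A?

Baseline:
  E = 151
  Y = 12
  T = 89 − 151 − 6·12 = -134
  Q = -47 − 5·151 − 4·12 − (-134) = -716
  V = 233 − 5·12 − (-134) + 6·(-716) = -3989
Policy A (E + 14, T + 63):
  E = 151 + 14 = 165
  Y = 12
  T = 89 − 165 − 6·12 (+63 from intervention) = -85
  Q = -47 − 5·165 − 4·12 − (-85) = -835
  V = 233 − 5·12 − (-85) + 6·(-835) = -4752
ΔQ = -835 − (-716) = -119; ΔV = -4752 − (-3989) = -763
Score = (-2)·(-119) + 1·(-763) = -525

-525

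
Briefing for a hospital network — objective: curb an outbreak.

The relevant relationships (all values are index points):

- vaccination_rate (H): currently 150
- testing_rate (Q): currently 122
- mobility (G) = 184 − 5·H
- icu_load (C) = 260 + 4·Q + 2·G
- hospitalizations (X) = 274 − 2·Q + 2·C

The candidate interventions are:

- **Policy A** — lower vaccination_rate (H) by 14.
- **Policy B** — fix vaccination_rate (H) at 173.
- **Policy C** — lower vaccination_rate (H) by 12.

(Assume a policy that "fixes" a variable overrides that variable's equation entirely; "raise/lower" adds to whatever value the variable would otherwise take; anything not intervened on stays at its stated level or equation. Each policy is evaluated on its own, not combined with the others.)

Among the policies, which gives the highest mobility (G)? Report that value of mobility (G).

Policy A (H − 14):
  H = 150 − 14 = 136
  G = 184 − 5·136 = -496
Policy B (H := 173):
  H = 173
  G = 184 − 5·173 = -681
Policy C (H − 12):
  H = 150 − 12 = 138
  G = 184 − 5·138 = -506
Comparing — Policy A: G=-496, Policy B: G=-681, Policy C: G=-506. Highest is -496 (Policy A).

-496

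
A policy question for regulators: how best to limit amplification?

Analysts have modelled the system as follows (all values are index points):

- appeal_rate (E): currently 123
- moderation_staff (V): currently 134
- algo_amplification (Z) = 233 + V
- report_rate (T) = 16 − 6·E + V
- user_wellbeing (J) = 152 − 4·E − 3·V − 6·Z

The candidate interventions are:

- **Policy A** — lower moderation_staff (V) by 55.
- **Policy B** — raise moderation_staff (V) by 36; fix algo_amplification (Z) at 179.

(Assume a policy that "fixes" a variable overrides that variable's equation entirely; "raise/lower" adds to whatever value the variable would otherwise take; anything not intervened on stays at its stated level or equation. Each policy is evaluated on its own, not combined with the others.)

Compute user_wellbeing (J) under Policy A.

Policy A (V − 55):
  E = 123
  V = 134 − 55 = 79
  Z = 233 + 79 = 312
  J = 152 − 4·123 − 3·79 − 6·312 = -2449

-2449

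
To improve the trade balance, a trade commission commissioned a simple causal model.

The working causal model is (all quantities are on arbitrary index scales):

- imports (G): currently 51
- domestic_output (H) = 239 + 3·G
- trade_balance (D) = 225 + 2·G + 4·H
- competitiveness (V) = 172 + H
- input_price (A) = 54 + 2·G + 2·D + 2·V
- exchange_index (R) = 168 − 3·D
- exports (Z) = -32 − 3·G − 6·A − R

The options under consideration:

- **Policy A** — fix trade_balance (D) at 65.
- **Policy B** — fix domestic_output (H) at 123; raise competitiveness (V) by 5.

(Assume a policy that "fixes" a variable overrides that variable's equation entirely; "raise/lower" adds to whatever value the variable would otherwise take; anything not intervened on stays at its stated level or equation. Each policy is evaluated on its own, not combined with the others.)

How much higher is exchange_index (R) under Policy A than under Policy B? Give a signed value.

Policy A (D := 65):
  G = 51
  H = 239 + 3·51 = 392
  D = 65
  R = 168 − 3·65 = -27
Policy B (H := 123, V + 5):
  G = 51
  H = 123
  D = 225 + 2·51 + 4·123 = 819
  R = 168 − 3·819 = -2289
R: -27 − (-2289) = 2262

2262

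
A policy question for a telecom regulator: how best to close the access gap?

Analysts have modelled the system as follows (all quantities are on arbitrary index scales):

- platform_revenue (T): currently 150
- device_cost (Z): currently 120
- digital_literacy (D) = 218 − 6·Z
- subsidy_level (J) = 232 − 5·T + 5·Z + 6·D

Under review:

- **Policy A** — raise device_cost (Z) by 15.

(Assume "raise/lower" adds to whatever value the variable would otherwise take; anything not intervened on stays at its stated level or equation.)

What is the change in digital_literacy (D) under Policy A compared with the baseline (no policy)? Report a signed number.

Baseline:
  Z = 120
  D = 218 − 6·120 = -502
Policy A (Z + 15):
  Z = 120 + 15 = 135
  D = 218 − 6·135 = -592
Change in D: -592 − (-502) = -90

-90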